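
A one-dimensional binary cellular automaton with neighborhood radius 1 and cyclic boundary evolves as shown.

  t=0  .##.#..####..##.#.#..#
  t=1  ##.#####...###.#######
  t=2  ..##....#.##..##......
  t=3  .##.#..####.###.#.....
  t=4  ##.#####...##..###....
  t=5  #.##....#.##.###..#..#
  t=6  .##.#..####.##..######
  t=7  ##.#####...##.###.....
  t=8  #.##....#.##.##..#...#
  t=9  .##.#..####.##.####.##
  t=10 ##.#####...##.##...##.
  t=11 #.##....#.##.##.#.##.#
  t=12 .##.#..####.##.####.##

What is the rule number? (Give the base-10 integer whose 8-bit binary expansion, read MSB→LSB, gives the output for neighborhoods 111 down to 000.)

  ###|.  b7=0 t=0,i=8
  ##.|.  b6=0 t=0,i=2
  #.#|#  b5=1 t=0,i=0
  #..|#  b4=1 t=0,i=5
  .##|#  b3=1 t=0,i=1
  .#.|#  b2=1 t=0,i=4
  ..#|#  b1=1 t=0,i=6
  ...|.  b0=0 t=1,i=9
  bits 00111110 = 62

62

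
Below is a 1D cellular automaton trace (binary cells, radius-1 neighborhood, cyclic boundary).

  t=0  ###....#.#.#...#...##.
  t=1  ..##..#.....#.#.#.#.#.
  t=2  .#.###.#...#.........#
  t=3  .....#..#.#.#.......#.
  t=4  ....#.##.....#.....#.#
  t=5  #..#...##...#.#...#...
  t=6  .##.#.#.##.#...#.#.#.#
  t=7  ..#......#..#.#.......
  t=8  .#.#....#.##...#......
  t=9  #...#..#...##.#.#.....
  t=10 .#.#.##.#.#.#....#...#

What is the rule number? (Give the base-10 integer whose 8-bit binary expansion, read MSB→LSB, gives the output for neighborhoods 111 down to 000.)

  ###|.  b7=0 t=0,i=1
  ##.|#  b6=1 t=0,i=2
  #.#|.  b5=0 t=0,i=8
  #..|#  b4=1 t=0,i=3
  .##|.  b3=0 t=0,i=0
  .#.|.  b2=0 t=0,i=7
  ..#|#  b1=1 t=0,i=6
  ...|.  b0=0 t=0,i=4
  bits 01010010 = 82

82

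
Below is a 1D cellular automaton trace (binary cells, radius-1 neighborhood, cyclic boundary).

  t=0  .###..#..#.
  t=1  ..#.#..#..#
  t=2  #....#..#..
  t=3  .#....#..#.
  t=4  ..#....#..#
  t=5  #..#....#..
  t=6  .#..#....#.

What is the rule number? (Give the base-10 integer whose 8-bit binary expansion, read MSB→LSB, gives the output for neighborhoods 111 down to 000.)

  nb ###: next=#  (t=0,i=2, bit7=1)
  nb ##.: next=.  (t=0,i=3, bit6=0)
  nb #.#: next=.  (t=1,i=3, bit5=0)
  nb #..: next=#  (t=0,i=4, bit4=1)
  nb .##: next=.  (t=0,i=1, bit3=0)
  nb .#.: next=.  (t=0,i=6, bit2=0)
  nb ..#: next=.  (t=0,i=0, bit1=0)
  nb ...: next=.  (t=2,i=2, bit0=0)
  bits 10010000 = 144

144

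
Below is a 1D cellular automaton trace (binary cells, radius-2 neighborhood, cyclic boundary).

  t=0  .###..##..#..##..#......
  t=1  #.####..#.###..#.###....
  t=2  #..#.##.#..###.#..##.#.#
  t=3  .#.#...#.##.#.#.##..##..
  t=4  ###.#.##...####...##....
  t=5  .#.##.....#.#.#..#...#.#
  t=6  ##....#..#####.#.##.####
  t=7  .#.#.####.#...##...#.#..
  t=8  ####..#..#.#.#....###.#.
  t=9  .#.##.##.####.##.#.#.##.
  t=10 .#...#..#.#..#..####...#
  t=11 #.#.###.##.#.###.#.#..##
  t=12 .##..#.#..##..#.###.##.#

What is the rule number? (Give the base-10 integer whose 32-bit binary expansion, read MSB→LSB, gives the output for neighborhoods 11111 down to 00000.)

  ##### -> .   bit 31 = 0  t=6,i=11
  ####. -> .   bit 30 = 0  t=1,i=4
  ###.# -> .   bit 29 = 0  t=2,i=13
  ###.. -> #   bit 28 = 1  t=0,i=3
  ##.## -> #   bit 27 = 1  t=6,i=19
  ##.#. -> #   bit 26 = 1  t=2,i=7
  ##..# -> #   bit 25 = 1  t=0,i=4
  ##... -> .   bit 24 = 0  t=1,i=20
  #.### -> .   bit 23 = 0  t=1,i=2
  #.##. -> .   bit 22 = 0  t=2,i=5
  #.#.# -> #   bit 21 = 1  t=2,i=21
  #.#.. -> .   bit 20 = 0  t=2,i=8
  #..## -> #   bit 19 = 1  t=0,i=5
  #..#. -> .   bit 18 = 0  t=0,i=9
  #...# -> .   bit 17 = 0  t=3,i=5
  #.... -> #   bit 16 = 1  t=0,i=19
  .#### -> #   bit 15 = 1  t=1,i=3
  .###. -> #   bit 14 = 1  t=0,i=2
  .##.# -> .   bit 13 = 0  t=2,i=6
  .##.. -> .   bit 12 = 0  t=0,i=7
  .#.## -> .   bit 11 = 0  t=1,i=1
  .#.#. -> #   bit 10 = 1  t=3,i=2
  .#..# -> #   bit 9 = 1  t=0,i=11
  .#... -> #   bit 8 = 1  t=0,i=18
  ..### -> .   bit 7 = 0  t=0,i=1
  ..##. -> .   bit 6 = 0  t=0,i=6
  ..#.# -> #   bit 5 = 1  t=1,i=0
  ..#.. -> #   bit 4 = 1  t=0,i=10
  ...## -> #   bit 3 = 1  t=0,i=0
  ...#. -> #   bit 2 = 1  t=1,i=23
  ....# -> .   bit 1 = 0  t=0,i=23
  ..... -> .   bit 0 = 0  t=0,i=20
  bits 00011110001010011100011100111100 = 506054460

506054460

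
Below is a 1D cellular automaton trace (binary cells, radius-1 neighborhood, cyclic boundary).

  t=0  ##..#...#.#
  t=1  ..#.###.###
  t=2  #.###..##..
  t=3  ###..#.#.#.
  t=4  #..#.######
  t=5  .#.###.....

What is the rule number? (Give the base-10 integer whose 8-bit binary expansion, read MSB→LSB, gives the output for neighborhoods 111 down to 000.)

61

  ### -> .   bit 7 = 0  t=0,i=0
  ##. -> .   bit 6 = 0  t=0,i=1
  #.# -> #   bit 5 = 1  t=0,i=9
  #.. -> #   bit 4 = 1  t=0,i=2
  .## -> #   bit 3 = 1  t=0,i=10
  .#. -> #   bit 2 = 1  t=0,i=4
  ..# -> .   bit 1 = 0  t=0,i=3
  ... -> #   bit 0 = 1  t=0,i=6
  bits 00111101 = 61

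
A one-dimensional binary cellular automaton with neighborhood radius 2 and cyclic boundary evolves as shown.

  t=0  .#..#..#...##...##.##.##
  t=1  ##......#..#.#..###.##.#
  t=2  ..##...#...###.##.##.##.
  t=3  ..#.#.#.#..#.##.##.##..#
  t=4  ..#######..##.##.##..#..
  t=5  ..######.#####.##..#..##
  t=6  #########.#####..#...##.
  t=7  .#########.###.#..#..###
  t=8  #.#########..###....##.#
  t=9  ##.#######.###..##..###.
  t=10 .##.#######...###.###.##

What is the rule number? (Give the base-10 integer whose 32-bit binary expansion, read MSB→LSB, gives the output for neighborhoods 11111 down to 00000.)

4013534692

  #####|#  b31=1 t=4,i=4
  ####.|#  b30=1 t=4,i=7
  ###.#|#  b29=1 t=1,i=18
  ###..|.  b28=0 t=1,i=1
  ##.##|#  b27=1 t=0,i=18
  ##.#.|#  b26=1 t=0,i=0
  ##..#|#  b25=1 t=3,i=21
  ##...|#  b24=1 t=0,i=13
  #.###|.  b23=0 t=1,i=23
  #.##.|.  b22=0 t=0,i=19
  #.#.#|#  b21=1 t=3,i=4
  #.#..|#  b20=1 t=0,i=1
  #..##|#  b19=1 t=1,i=15
  #..#.|.  b18=0 t=0,i=3
  #...#|.  b17=0 t=0,i=9
  #....|#  b16=1 t=1,i=3
  .####|#  b15=1 t=4,i=3
  .###.|.  b14=0 t=1,i=0
  .##.#|#  b13=1 t=0,i=17
  .##..|.  b12=0 t=0,i=12
  .#.##|#  b11=1 t=3,i=12
  .#.#.|#  b10=1 t=1,i=12
  .#..#|.  b9=0 t=0,i=2
  .#...|#  b8=1 t=0,i=8
  ..###|#  b7=1 t=1,i=16
  ..##.|#  b6=1 t=0,i=11
  ..#.#|#  b5=1 t=1,i=11
  ..#..|.  b4=0 t=0,i=4
  ...##|.  b3=0 t=0,i=10
  ...#.|#  b2=1 t=1,i=7
  ....#|.  b1=0 t=1,i=6
  .....|.  b0=0 t=1,i=4
  bits 11101111001110011010110111100100 = 4013534692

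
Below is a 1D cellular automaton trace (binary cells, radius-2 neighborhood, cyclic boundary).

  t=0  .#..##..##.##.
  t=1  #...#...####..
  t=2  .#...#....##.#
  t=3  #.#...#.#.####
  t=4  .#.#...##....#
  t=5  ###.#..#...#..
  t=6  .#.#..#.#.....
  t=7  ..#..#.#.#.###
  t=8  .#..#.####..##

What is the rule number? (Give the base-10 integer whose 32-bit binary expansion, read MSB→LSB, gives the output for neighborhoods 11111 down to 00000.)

  #####|.  b31=0 t=3,i=12
  ####.|#  b30=1 t=1,i=10
  ###.#|.  b29=0 t=3,i=0
  ###..|#  b28=1 t=1,i=11
  ##.##|#  b27=1 t=0,i=10
  ##.#.|#  b26=1 t=2,i=12
  ##..#|.  b25=0 t=0,i=6
  ##...|.  b24=0 t=4,i=9
  #.###|.  b23=0 t=3,i=10
  #.##.|#  b22=1 t=0,i=11
  #.#.#|#  b21=1 t=2,i=13
  #.#..|.  b20=0 t=2,i=1
  #..##|.  b19=0 t=0,i=3
  #..#.|#  b18=1 t=0,i=0
  #...#|.  b17=0 t=1,i=2
  #....|.  b16=0 t=2,i=7
  .####|.  b15=0 t=1,i=9
  .###.|#  b14=1 t=5,i=1
  .##.#|#  b13=1 t=0,i=9
  .##..|.  b12=0 t=0,i=5
  .#.##|.  b11=0 t=3,i=9
  .#.#.|#  b10=1 t=2,i=0
  .#..#|.  b9=0 t=0,i=2
  .#...|#  b8=1 t=1,i=1
  ..###|.  b7=0 t=1,i=8
  ..##.|#  b6=1 t=0,i=4
  ..#.#|.  b5=0 t=3,i=6
  ..#..|.  b4=0 t=0,i=1
  ...##|.  b3=0 t=1,i=7
  ...#.|.  b2=0 t=1,i=3
  ....#|#  b1=1 t=2,i=8
  .....|#  b0=1 t=6,i=11
  bits 01011100011001000110010101000011 = 1550083395

1550083395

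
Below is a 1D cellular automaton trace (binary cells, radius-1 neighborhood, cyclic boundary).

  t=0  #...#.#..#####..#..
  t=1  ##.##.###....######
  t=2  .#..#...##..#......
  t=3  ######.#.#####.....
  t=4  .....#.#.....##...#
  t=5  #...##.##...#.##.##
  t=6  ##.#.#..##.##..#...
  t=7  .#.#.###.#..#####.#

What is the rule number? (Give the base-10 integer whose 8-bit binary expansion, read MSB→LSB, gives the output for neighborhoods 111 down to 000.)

  [7] ### => .  t=0,i=10
  [6] ##. => #  t=0,i=13
  [5] #.# => .  t=0,i=5
  [4] #.. => #  t=0,i=1
  [3] .## => .  t=0,i=9
  [2] .#. => #  t=0,i=0
  [1] ..# => #  t=0,i=3
  [0] ... => .  t=0,i=2
  bits 01010110 = 86

86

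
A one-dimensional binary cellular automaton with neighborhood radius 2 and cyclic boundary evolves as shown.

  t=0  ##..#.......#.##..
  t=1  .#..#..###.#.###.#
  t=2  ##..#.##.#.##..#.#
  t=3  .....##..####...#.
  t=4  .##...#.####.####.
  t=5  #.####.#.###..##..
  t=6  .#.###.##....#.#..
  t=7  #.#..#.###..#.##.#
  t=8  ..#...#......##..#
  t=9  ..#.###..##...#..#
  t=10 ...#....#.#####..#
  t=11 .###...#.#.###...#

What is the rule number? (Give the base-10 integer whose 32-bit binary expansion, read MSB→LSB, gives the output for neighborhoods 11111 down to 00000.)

  ##### -> #   bit 31 = 1  t=10,i=12
  ####. -> #   bit 30 = 1  t=3,i=11
  ###.# -> #   bit 29 = 1  t=1,i=9
  ###.. -> .   bit 28 = 0  t=2,i=1
  ##.## -> .   bit 27 = 0  t=4,i=12
  ##.#. -> .   bit 26 = 0  t=1,i=10
  ##..# -> .   bit 25 = 0  t=0,i=2
  ##... -> #   bit 24 = 1  t=3,i=13
  #.### -> .   bit 23 = 0  t=1,i=13
  #.##. -> #   bit 22 = 1  t=0,i=14
  #.#.# -> #   bit 21 = 1  t=1,i=11
  #.#.. -> #   bit 20 = 1  t=1,i=1
  #..## -> #   bit 19 = 1  t=0,i=17
  #..#. -> .   bit 18 = 0  t=0,i=3
  #...# -> #   bit 17 = 1  t=3,i=14
  #.... -> .   bit 16 = 0  t=0,i=6
  .#### -> #   bit 15 = 1  t=3,i=10
  .###. -> .   bit 14 = 0  t=1,i=8
  .##.# -> .   bit 13 = 0  t=2,i=7
  .##.. -> #   bit 12 = 1  t=0,i=1
  .#.## -> #   bit 11 = 1  t=0,i=13
  .#.#. -> #   bit 10 = 1  t=1,i=0
  .#..# -> .   bit 9 = 0  t=1,i=2
  .#... -> .   bit 8 = 0  t=0,i=5
  ..### -> #   bit 7 = 1  t=1,i=7
  ..##. -> .   bit 6 = 0  t=0,i=0
  ..#.# -> .   bit 5 = 0  t=0,i=12
  ..#.. -> #   bit 4 = 1  t=0,i=4
  ...## -> .   bit 3 = 0  t=3,i=4
  ...#. -> #   bit 2 = 1  t=0,i=11
  ....# -> .   bit 1 = 0  t=0,i=10
  ..... -> #   bit 0 = 1  t=0,i=7
  bits 11100001011110101001110010010101 = 3782909077

3782909077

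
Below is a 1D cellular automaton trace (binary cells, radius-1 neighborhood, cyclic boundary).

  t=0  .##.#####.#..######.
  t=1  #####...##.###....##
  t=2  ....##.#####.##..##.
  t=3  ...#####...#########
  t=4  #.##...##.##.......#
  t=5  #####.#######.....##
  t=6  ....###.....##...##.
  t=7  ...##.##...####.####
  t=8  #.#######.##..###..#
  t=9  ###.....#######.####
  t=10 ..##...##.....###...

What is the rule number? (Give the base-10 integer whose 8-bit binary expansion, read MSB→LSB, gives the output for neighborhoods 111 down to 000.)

  ###|.  b7=0 t=0,i=5
  ##.|#  b6=1 t=0,i=2
  #.#|#  b5=1 t=0,i=3
  #..|#  b4=1 t=0,i=11
  .##|#  b3=1 t=0,i=1
  .#.|.  b2=0 t=0,i=10
  ..#|#  b1=1 t=0,i=0
  ...|.  b0=0 t=1,i=6
  bits 01111010 = 122

122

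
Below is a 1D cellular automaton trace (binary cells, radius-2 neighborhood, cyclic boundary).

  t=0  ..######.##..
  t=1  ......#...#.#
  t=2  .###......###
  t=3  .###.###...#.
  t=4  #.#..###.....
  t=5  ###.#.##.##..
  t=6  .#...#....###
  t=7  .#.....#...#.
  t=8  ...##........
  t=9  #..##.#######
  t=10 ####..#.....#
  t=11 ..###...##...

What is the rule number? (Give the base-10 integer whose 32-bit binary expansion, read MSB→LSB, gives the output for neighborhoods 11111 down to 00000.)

1385782369

  nb #####: next=.  (t=0,i=4, bit31=0)
  nb ####.: next=#  (t=0,i=6, bit30=1)
  nb ###.#: next=.  (t=0,i=7, bit29=0)
  nb ###..: next=#  (t=2,i=3, bit28=1)
  nb ##.##: next=.  (t=0,i=8, bit27=0)
  nb ##.#.: next=.  (t=5,i=3, bit26=0)
  nb ##..#: next=#  (t=5,i=11, bit25=1)
  nb ##...: next=.  (t=0,i=11, bit24=0)
  nb #.###: next=#  (t=2,i=1, bit23=1)
  nb #.##.: next=.  (t=0,i=9, bit22=0)
  nb #.#.#: next=.  (t=5,i=4, bit21=0)
  nb #.#..: next=#  (t=1,i=12, bit20=1)
  nb #..##: next=#  (t=3,i=0, bit19=1)
  nb #..#.: next=.  (t=7,i=0, bit18=0)
  nb #...#: next=.  (t=1,i=8, bit17=0)
  nb #....: next=#  (t=0,i=12, bit16=1)
  nb .####: next=.  (t=0,i=3, bit15=0)
  nb .###.: next=#  (t=2,i=2, bit14=1)
  nb .##.#: next=.  (t=5,i=7, bit13=0)
  nb .##..: next=#  (t=0,i=10, bit12=1)
  nb .#.##: next=#  (t=5,i=5, bit11=1)
  nb .#.#.: next=#  (t=1,i=11, bit10=1)
  nb .#..#: next=.  (t=3,i=12, bit9=0)
  nb .#...: next=.  (t=1,i=0, bit8=0)
  nb ..###: next=.  (t=0,i=2, bit7=0)
  nb ..##.: next=#  (t=8,i=3, bit6=1)
  nb ..#.#: next=#  (t=1,i=10, bit5=1)
  nb ..#..: next=.  (t=1,i=6, bit4=0)
  nb ...##: next=.  (t=0,i=1, bit3=0)
  nb ...#.: next=.  (t=1,i=5, bit2=0)
  nb ....#: next=.  (t=0,i=0, bit1=0)
  nb .....: next=#  (t=1,i=2, bit0=1)
  bits 01010010100110010101110001100001 = 1385782369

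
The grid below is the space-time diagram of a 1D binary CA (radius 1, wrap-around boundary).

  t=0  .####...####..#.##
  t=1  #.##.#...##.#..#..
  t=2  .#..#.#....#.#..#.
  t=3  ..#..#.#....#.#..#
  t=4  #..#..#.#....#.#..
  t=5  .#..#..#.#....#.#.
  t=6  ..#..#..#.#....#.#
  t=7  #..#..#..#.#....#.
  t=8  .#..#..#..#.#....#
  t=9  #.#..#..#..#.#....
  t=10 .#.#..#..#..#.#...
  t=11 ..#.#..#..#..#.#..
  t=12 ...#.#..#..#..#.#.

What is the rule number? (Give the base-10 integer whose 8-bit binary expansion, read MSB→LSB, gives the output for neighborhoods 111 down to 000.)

  nb ###: next=#  (t=0,i=2, bit7=1)
  nb ##.: next=.  (t=0,i=4, bit6=0)
  nb #.#: next=#  (t=0,i=0, bit5=1)
  nb #..: next=#  (t=0,i=5, bit4=1)
  nb .##: next=.  (t=0,i=1, bit3=0)
  nb .#.: next=.  (t=0,i=14, bit2=0)
  nb ..#: next=.  (t=0,i=7, bit1=0)
  nb ...: next=.  (t=0,i=6, bit0=0)
  bits 10110000 = 176

176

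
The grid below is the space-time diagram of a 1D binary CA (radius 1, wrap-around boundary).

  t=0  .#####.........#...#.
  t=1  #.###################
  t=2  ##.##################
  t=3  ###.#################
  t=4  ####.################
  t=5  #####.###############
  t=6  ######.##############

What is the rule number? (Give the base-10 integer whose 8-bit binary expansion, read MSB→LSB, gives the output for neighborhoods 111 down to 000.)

247

  ### -> #   bit 7 = 1  t=0,i=2
  ##. -> #   bit 6 = 1  t=0,i=5
  #.# -> #   bit 5 = 1  t=1,i=1
  #.. -> #   bit 4 = 1  t=0,i=6
  .## -> .   bit 3 = 0  t=0,i=1
  .#. -> #   bit 2 = 1  t=0,i=15
  ..# -> #   bit 1 = 1  t=0,i=0
  ... -> #   bit 0 = 1  t=0,i=7
  bits 11110111 = 247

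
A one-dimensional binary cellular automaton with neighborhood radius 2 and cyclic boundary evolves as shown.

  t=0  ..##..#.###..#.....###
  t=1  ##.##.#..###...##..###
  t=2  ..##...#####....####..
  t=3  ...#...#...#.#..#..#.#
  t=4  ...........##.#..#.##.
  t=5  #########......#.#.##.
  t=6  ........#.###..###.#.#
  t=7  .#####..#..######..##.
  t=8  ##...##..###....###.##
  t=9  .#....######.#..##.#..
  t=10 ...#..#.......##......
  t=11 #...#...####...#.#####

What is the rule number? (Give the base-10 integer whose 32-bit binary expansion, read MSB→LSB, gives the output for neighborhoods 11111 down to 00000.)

  [31] ##### => .  t=1,i=21
  [30] ####. => .  t=1,i=0
  [29] ###.# => .  t=1,i=1
  [28] ###.. => #  t=0,i=10
  [27] ##.## => #  t=1,i=2
  [26] ##.#. => .  t=1,i=5
  [25] ##..# => #  t=0,i=0
  [24] ##... => .  t=1,i=12
  [23] #.### => .  t=0,i=8
  [22] #.##. => #  t=1,i=3
  [21] #.#.# => #  t=5,i=17
  [20] #.#.. => .  t=1,i=6
  [19] #..## => #  t=0,i=1
  [18] #..#. => .  t=0,i=5
  [17] #...# => .  t=1,i=13
  [16] #.... => #  t=0,i=15
  [15] .#### => .  t=1,i=20
  [14] .###. => #  t=0,i=9
  [13] .##.# => .  t=1,i=4
  [12] .##.. => #  t=0,i=3
  [11] .#.## => .  t=0,i=7
  [10] .#.#. => #  t=3,i=12
  [9] .#..# => #  t=1,i=7
  [8] .#... => .  t=0,i=14
  [7] ..### => #  t=0,i=19
  [6] ..##. => .  t=0,i=2
  [5] ..#.# => #  t=0,i=6
  [4] ..#.. => .  t=0,i=13
  [3] ...## => .  t=0,i=18
  [2] ...#. => .  t=3,i=2
  [1] ....# => .  t=0,i=17
  [0] ..... => #  t=0,i=16
  bits 00011010011010010101011010100001 = 443111073

443111073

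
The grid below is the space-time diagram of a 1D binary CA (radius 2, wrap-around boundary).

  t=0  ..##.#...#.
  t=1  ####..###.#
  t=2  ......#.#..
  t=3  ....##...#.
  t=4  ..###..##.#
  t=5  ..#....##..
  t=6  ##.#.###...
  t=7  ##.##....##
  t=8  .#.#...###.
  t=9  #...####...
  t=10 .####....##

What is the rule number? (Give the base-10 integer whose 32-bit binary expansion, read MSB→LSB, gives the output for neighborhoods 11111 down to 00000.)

  #####|.  b31=0 t=1,i=1
  ####.|.  b30=0 t=1,i=2
  ###.#|#  b29=1 t=1,i=8
  ###..|.  b28=0 t=1,i=3
  ##.##|.  b27=0 t=1,i=9
  ##.#.|.  b26=0 t=0,i=4
  ##..#|.  b25=0 t=1,i=4
  ##...|.  b24=0 t=3,i=6
  #.###|.  b23=0 t=1,i=10
  #.##.|#  b22=1 t=7,i=3
  #.#.#|#  b21=1 t=6,i=3
  #.#..|.  b20=0 t=0,i=5
  #..##|.  b19=0 t=1,i=5
  #..#.|#  b18=1 t=8,i=0
  #...#|#  b17=1 t=0,i=0
  #....|.  b16=0 t=2,i=10
  .####|.  b15=0 t=1,i=0
  .###.|.  b14=0 t=1,i=7
  .##.#|#  b13=1 t=0,i=3
  .##..|.  b12=0 t=3,i=5
  .#.##|#  b11=1 t=6,i=4
  .#.#.|.  b10=0 t=2,i=7
  .#..#|.  b9=0 t=4,i=0
  .#...|#  b8=1 t=0,i=6
  ..###|#  b7=1 t=1,i=6
  ..##.|#  b6=1 t=0,i=2
  ..#.#|.  b5=0 t=2,i=6
  ..#..|.  b4=0 t=0,i=9
  ...##|#  b3=1 t=0,i=1
  ...#.|#  b2=1 t=0,i=8
  ....#|#  b1=1 t=2,i=4
  .....|.  b0=0 t=2,i=0
  bits 00100000011001100010100111001110 = 543566286

543566286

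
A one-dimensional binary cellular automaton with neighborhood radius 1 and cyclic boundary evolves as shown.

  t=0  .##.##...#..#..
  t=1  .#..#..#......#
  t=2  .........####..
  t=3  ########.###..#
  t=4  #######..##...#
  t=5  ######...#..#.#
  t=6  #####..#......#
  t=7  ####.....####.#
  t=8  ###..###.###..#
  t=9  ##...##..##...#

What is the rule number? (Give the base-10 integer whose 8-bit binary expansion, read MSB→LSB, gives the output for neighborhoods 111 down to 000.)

137

  ### -> #   bit 7 = 1  t=2,i=10
  ##. -> .   bit 6 = 0  t=0,i=2
  #.# -> .   bit 5 = 0  t=0,i=3
  #.. -> .   bit 4 = 0  t=0,i=6
  .## -> #   bit 3 = 1  t=0,i=1
  .#. -> .   bit 2 = 0  t=0,i=9
  ..# -> .   bit 1 = 0  t=0,i=0
  ... -> #   bit 0 = 1  t=0,i=7
  bits 10001001 = 137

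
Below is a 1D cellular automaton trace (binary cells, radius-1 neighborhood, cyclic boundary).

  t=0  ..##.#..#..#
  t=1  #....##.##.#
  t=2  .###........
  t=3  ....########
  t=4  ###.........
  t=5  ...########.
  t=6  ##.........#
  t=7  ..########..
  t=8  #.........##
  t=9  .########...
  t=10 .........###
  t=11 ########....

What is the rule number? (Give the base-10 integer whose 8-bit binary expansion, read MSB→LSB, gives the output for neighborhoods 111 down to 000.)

  [7] ### => .  t=2,i=2
  [6] ##. => .  t=0,i=3
  [5] #.# => .  t=0,i=4
  [4] #.. => #  t=0,i=0
  [3] .## => .  t=0,i=2
  [2] .#. => #  t=0,i=5
  [1] ..# => .  t=0,i=1
  [0] ... => #  t=1,i=2
  bits 00010101 = 21

21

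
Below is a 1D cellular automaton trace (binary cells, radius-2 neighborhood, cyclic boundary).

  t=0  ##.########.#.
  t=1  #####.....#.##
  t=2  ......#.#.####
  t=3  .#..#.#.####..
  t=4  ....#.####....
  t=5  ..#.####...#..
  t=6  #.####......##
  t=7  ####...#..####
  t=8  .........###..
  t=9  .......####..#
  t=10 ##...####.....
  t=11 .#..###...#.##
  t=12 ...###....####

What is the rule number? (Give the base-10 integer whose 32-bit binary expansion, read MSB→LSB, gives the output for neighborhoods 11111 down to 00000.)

686422442

  nb #####: next=.  (t=0,i=5, bit31=0)
  nb ####.: next=.  (t=0,i=9, bit30=0)
  nb ###.#: next=#  (t=0,i=10, bit29=1)
  nb ###..: next=.  (t=1,i=4, bit28=0)
  nb ##.##: next=#  (t=0,i=2, bit27=1)
  nb ##.#.: next=.  (t=0,i=11, bit26=0)
  nb ##..#: next=.  (t=9,i=11, bit25=0)
  nb ##...: next=.  (t=1,i=5, bit24=0)
  nb #.###: next=#  (t=0,i=3, bit23=1)
  nb #.##.: next=#  (t=0,i=0, bit22=1)
  nb #.#.#: next=#  (t=0,i=12, bit21=1)
  nb #.#..: next=.  (t=11,i=1, bit20=0)
  nb #..##: next=#  (t=7,i=9, bit19=1)
  nb #..#.: next=.  (t=3,i=3, bit18=0)
  nb #...#: next=.  (t=3,i=13, bit17=0)
  nb #....: next=#  (t=1,i=6, bit16=1)
  nb .####: next=#  (t=0,i=4, bit15=1)
  nb .###.: next=#  (t=6,i=13, bit14=1)
  nb .##.#: next=#  (t=0,i=1, bit13=1)
  nb .##..: next=#  (t=10,i=1, bit12=1)
  nb .#.##: next=#  (t=0,i=13, bit11=1)
  nb .#.#.: next=.  (t=2,i=7, bit10=0)
  nb .#..#: next=.  (t=3,i=2, bit9=0)
  nb .#...: next=#  (t=5,i=12, bit8=1)
  nb ..###: next=#  (t=6,i=12, bit7=1)
  nb ..##.: next=.  (t=10,i=0, bit6=0)
  nb ..#.#: next=#  (t=1,i=10, bit5=1)
  nb ..#..: next=.  (t=3,i=1, bit4=0)
  nb ...##: next=#  (t=6,i=11, bit3=1)
  nb ...#.: next=.  (t=1,i=9, bit2=0)
  nb ....#: next=#  (t=1,i=8, bit1=1)
  nb .....: next=.  (t=1,i=7, bit0=0)
  bits 00101000111010011111100110101010 = 686422442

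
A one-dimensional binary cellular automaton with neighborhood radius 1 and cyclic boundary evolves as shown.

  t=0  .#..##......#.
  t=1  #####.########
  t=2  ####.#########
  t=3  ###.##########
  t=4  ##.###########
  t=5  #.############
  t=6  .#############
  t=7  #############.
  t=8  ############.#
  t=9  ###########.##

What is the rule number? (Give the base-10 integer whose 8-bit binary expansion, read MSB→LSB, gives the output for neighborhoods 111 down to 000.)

191

  nb ###: next=#  (t=1,i=0, bit7=1)
  nb ##.: next=.  (t=0,i=5, bit6=0)
  nb #.#: next=#  (t=1,i=5, bit5=1)
  nb #..: next=#  (t=0,i=2, bit4=1)
  nb .##: next=#  (t=0,i=4, bit3=1)
  nb .#.: next=#  (t=0,i=1, bit2=1)
  nb ..#: next=#  (t=0,i=0, bit1=1)
  nb ...: next=#  (t=0,i=7, bit0=1)
  bits 10111111 = 191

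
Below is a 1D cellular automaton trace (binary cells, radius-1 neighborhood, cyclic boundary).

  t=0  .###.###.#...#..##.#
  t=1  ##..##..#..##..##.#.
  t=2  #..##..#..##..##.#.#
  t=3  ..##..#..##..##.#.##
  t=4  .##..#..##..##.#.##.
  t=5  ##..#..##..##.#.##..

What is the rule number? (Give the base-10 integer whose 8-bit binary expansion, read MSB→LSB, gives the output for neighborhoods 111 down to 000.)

  ### -> .   bit 7 = 0  t=0,i=2
  ##. -> .   bit 6 = 0  t=0,i=3
  #.# -> #   bit 5 = 1  t=0,i=0
  #.. -> .   bit 4 = 0  t=0,i=10
  .## -> #   bit 3 = 1  t=0,i=1
  .#. -> .   bit 2 = 0  t=0,i=9
  ..# -> #   bit 1 = 1  t=0,i=12
  ... -> #   bit 0 = 1  t=0,i=11
  bits 00101011 = 43

43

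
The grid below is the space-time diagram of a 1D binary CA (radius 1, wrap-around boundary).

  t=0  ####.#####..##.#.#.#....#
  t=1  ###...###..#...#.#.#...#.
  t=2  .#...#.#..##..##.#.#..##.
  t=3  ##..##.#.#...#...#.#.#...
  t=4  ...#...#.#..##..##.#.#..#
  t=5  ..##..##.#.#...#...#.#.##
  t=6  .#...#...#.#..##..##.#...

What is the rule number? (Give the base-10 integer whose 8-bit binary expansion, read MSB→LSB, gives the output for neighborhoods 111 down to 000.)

  ###|#  b7=1 t=0,i=0
  ##.|.  b6=0 t=0,i=3
  #.#|.  b5=0 t=0,i=4
  #..|.  b4=0 t=0,i=10
  .##|.  b3=0 t=0,i=5
  .#.|#  b2=1 t=0,i=15
  ..#|#  b1=1 t=0,i=11
  ...|.  b0=0 t=0,i=21
  bits 10000110 = 134

134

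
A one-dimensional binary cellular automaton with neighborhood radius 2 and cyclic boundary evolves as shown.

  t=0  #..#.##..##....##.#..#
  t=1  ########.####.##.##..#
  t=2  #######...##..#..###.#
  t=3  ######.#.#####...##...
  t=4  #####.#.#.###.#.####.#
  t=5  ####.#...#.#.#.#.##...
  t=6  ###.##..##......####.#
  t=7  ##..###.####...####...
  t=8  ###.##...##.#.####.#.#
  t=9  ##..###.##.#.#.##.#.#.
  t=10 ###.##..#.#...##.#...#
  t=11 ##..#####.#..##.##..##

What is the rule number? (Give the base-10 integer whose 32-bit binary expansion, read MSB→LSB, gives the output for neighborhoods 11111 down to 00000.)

3344292076

  nb #####: next=#  (t=1,i=1, bit31=1)
  nb ####.: next=#  (t=1,i=6, bit30=1)
  nb ###.#: next=.  (t=1,i=7, bit29=0)
  nb ###..: next=.  (t=2,i=6, bit28=0)
  nb ##.##: next=.  (t=1,i=8, bit27=0)
  nb ##.#.: next=#  (t=0,i=17, bit26=1)
  nb ##..#: next=#  (t=0,i=1, bit25=1)
  nb ##...: next=#  (t=0,i=11, bit24=1)
  nb #.###: next=.  (t=1,i=9, bit23=0)
  nb #.##.: next=#  (t=0,i=5, bit22=1)
  nb #.#.#: next=.  (t=3,i=7, bit21=0)
  nb #.#..: next=#  (t=0,i=18, bit20=1)
  nb #..##: next=.  (t=0,i=8, bit19=0)
  nb #..#.: next=#  (t=0,i=2, bit18=1)
  nb #...#: next=.  (t=2,i=8, bit17=0)
  nb #....: next=#  (t=0,i=12, bit16=1)
  nb .####: next=#  (t=1,i=0, bit15=1)
  nb .###.: next=#  (t=2,i=18, bit14=1)
  nb .##.#: next=.  (t=0,i=16, bit13=0)
  nb .##..: next=#  (t=0,i=0, bit12=1)
  nb .#.##: next=#  (t=0,i=4, bit11=1)
  nb .#.#.: next=.  (t=4,i=7, bit10=0)
  nb .#..#: next=.  (t=0,i=19, bit9=0)
  nb .#...: next=.  (t=5,i=6, bit8=0)
  nb ..###: next=#  (t=1,i=21, bit7=1)
  nb ..##.: next=#  (t=0,i=9, bit6=1)
  nb ..#.#: next=#  (t=0,i=3, bit5=1)
  nb ..#..: next=.  (t=2,i=14, bit4=0)
  nb ...##: next=#  (t=0,i=14, bit3=1)
  nb ...#.: next=#  (t=5,i=8, bit2=1)
  nb ....#: next=.  (t=0,i=13, bit1=0)
  nb .....: next=.  (t=6,i=12, bit0=0)
  bits 11000111010101011101100011101100 = 3344292076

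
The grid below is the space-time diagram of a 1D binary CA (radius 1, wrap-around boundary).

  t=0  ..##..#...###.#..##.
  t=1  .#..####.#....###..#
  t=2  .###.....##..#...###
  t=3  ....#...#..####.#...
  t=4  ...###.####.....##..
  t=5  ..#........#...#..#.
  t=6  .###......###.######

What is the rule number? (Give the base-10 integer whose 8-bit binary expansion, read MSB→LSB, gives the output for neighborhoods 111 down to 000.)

22

  nb ###: next=.  (t=0,i=11, bit7=0)
  nb ##.: next=.  (t=0,i=3, bit6=0)
  nb #.#: next=.  (t=0,i=13, bit5=0)
  nb #..: next=#  (t=0,i=4, bit4=1)
  nb .##: next=.  (t=0,i=2, bit3=0)
  nb .#.: next=#  (t=0,i=6, bit2=1)
  nb ..#: next=#  (t=0,i=1, bit1=1)
  nb ...: next=.  (t=0,i=0, bit0=0)
  bits 00010110 = 22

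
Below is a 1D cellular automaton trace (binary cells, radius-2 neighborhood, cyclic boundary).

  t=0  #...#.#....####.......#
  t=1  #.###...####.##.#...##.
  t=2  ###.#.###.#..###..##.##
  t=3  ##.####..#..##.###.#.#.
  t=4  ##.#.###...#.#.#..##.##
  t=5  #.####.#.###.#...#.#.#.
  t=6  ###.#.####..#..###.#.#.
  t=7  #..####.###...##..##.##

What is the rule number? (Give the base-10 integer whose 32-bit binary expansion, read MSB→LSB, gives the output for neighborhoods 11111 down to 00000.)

3605739694

  ##### -> #   bit 31 = 1  t=2,i=0
  ####. -> #   bit 30 = 1  t=0,i=13
  ###.# -> .   bit 29 = 0  t=1,i=11
  ###.. -> #   bit 28 = 1  t=0,i=14
  ##.## -> .   bit 27 = 0  t=1,i=12
  ##.#. -> #   bit 26 = 1  t=1,i=15
  ##..# -> #   bit 25 = 1  t=2,i=16
  ##... -> .   bit 24 = 0  t=0,i=1
  #.### -> #   bit 23 = 1  t=1,i=2
  #.##. -> #   bit 22 = 1  t=1,i=13
  #.#.# -> #   bit 21 = 1  t=1,i=0
  #.#.. -> .   bit 20 = 0  t=0,i=6
  #..## -> #   bit 19 = 1  t=2,i=12
  #..#. -> .   bit 18 = 0  t=3,i=8
  #...# -> #   bit 17 = 1  t=0,i=2
  #.... -> #   bit 16 = 1  t=0,i=8
  .#### -> .   bit 15 = 0  t=0,i=12
  .###. -> .   bit 14 = 0  t=1,i=3
  .##.# -> #   bit 13 = 1  t=1,i=14
  .##.. -> #   bit 12 = 1  t=0,i=0
  .#.## -> #   bit 11 = 1  t=1,i=1
  .#.#. -> .   bit 10 = 0  t=0,i=5
  .#..# -> .   bit 9 = 0  t=2,i=11
  .#... -> .   bit 8 = 0  t=0,i=7
  ..### -> #   bit 7 = 1  t=0,i=11
  ..##. -> .   bit 6 = 0  t=0,i=22
  ..#.# -> #   bit 5 = 1  t=0,i=4
  ..#.. -> .   bit 4 = 0  t=3,i=9
  ...## -> #   bit 3 = 1  t=0,i=10
  ...#. -> #   bit 2 = 1  t=0,i=3
  ....# -> #   bit 1 = 1  t=0,i=9
  ..... -> .   bit 0 = 0  t=0,i=17
  bits 11010110111010110011100010101110 = 3605739694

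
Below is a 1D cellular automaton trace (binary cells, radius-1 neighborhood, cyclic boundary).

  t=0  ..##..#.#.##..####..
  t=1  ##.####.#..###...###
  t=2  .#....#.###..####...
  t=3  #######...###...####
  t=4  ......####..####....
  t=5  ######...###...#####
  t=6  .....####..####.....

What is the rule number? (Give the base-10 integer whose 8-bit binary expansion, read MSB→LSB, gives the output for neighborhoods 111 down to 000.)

  nb ###: next=.  (t=0,i=15, bit7=0)
  nb ##.: next=#  (t=0,i=3, bit6=1)
  nb #.#: next=.  (t=0,i=7, bit5=0)
  nb #..: next=#  (t=0,i=4, bit4=1)
  nb .##: next=.  (t=0,i=2, bit3=0)
  nb .#.: next=#  (t=0,i=6, bit2=1)
  nb ..#: next=#  (t=0,i=1, bit1=1)
  nb ...: next=#  (t=0,i=0, bit0=1)
  bits 01010111 = 87

87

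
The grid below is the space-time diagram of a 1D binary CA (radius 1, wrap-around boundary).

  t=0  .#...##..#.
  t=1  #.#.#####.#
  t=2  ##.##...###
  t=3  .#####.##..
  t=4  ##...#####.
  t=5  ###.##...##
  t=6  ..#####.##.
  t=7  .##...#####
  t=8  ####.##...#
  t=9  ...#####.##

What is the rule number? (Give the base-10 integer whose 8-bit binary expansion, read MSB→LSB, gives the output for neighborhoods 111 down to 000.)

122

  [7] ### => .  t=1,i=5
  [6] ##. => #  t=0,i=6
  [5] #.# => #  t=1,i=1
  [4] #.. => #  t=0,i=2
  [3] .## => #  t=0,i=5
  [2] .#. => .  t=0,i=1
  [1] ..# => #  t=0,i=0
  [0] ... => .  t=0,i=3
  bits 01111010 = 122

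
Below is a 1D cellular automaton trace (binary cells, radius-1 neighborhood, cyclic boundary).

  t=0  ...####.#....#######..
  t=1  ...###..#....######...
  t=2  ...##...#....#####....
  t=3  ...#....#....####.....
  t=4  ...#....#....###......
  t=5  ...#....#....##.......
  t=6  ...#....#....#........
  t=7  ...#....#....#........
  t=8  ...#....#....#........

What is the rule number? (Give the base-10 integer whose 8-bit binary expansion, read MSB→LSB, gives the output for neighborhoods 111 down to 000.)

140

  ### -> #   bit 7 = 1  t=0,i=4
  ##. -> .   bit 6 = 0  t=0,i=6
  #.# -> .   bit 5 = 0  t=0,i=7
  #.. -> .   bit 4 = 0  t=0,i=9
  .## -> #   bit 3 = 1  t=0,i=3
  .#. -> #   bit 2 = 1  t=0,i=8
  ..# -> .   bit 1 = 0  t=0,i=2
  ... -> .   bit 0 = 0  t=0,i=0
  bits 10001100 = 140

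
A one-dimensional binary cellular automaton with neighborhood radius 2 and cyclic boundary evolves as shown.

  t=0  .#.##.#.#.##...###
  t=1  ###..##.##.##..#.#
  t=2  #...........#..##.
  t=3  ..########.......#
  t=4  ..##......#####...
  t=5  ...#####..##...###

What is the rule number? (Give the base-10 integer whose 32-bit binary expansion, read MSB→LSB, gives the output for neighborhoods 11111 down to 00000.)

  #####|.  b31=0 t=3,i=4
  ####.|.  b30=0 t=1,i=1
  ###.#|#  b29=1 t=0,i=17
  ###..|.  b28=0 t=1,i=2
  ##.##|.  b27=0 t=1,i=7
  ##.#.|#  b26=1 t=0,i=0
  ##..#|.  b25=0 t=1,i=3
  ##...|#  b24=1 t=0,i=12
  #.###|.  b23=0 t=1,i=17
  #.##.|.  b22=0 t=0,i=3
  #.#.#|#  b21=1 t=0,i=1
  #.#..|.  b20=0 t=2,i=0
  #..##|.  b19=0 t=1,i=4
  #..#.|.  b18=0 t=1,i=14
  #...#|.  b17=0 t=0,i=13
  #....|#  b16=1 t=2,i=2
  .####|#  b15=1 t=1,i=0
  .###.|.  b14=0 t=0,i=16
  .##.#|.  b13=0 t=0,i=4
  .##..|#  b12=1 t=0,i=11
  .#.##|#  b11=1 t=0,i=2
  .#.#.|.  b10=0 t=0,i=7
  .#..#|.  b9=0 t=2,i=13
  .#...|.  b8=0 t=2,i=1
  ..###|#  b7=1 t=0,i=15
  ..##.|.  b6=0 t=1,i=5
  ..#.#|#  b5=1 t=1,i=15
  ..#..|.  b4=0 t=2,i=12
  ...##|.  b3=0 t=0,i=14
  ...#.|.  b2=0 t=2,i=11
  ....#|.  b1=0 t=2,i=10
  .....|#  b0=1 t=2,i=3
  bits 00100101001000011001100010100001 = 622958753

622958753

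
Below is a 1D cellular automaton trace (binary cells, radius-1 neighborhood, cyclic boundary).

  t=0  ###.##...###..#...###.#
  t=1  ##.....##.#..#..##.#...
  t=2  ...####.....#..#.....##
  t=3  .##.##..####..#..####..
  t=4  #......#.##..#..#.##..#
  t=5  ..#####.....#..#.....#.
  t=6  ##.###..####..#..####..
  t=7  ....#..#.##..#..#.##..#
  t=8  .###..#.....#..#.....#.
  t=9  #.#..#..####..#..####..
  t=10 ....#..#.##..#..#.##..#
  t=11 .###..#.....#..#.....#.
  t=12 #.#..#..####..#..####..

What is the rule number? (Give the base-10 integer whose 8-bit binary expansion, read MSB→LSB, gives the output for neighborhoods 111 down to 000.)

131

  ###|#  b7=1 t=0,i=0
  ##.|.  b6=0 t=0,i=2
  #.#|.  b5=0 t=0,i=3
  #..|.  b4=0 t=0,i=6
  .##|.  b3=0 t=0,i=4
  .#.|.  b2=0 t=0,i=14
  ..#|#  b1=1 t=0,i=8
  ...|#  b0=1 t=0,i=7
  bits 10000011 = 131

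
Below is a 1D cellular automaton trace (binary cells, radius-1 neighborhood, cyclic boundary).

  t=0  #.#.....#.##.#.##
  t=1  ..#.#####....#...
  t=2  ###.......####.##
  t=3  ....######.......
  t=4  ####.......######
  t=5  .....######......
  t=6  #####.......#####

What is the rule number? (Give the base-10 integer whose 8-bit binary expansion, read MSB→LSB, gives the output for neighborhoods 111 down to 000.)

  nb ###: next=.  (t=0,i=16, bit7=0)
  nb ##.: next=.  (t=0,i=0, bit6=0)
  nb #.#: next=.  (t=0,i=1, bit5=0)
  nb #..: next=.  (t=0,i=3, bit4=0)
  nb .##: next=.  (t=0,i=10, bit3=0)
  nb .#.: next=#  (t=0,i=2, bit2=1)
  nb ..#: next=#  (t=0,i=7, bit1=1)
  nb ...: next=#  (t=0,i=4, bit0=1)
  bits 00000111 = 7

7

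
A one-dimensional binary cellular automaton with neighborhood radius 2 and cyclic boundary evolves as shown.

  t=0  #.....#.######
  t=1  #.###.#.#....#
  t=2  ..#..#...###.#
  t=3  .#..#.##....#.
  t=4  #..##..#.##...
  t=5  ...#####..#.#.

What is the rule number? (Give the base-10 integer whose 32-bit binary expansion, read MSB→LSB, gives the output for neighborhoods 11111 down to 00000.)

  #####|.  b31=0 t=0,i=10
  ####.|#  b30=1 t=0,i=13
  ###.#|.  b29=0 t=1,i=4
  ###..|#  b28=1 t=0,i=0
  ##.##|.  b27=0 t=1,i=1
  ##.#.|#  b26=1 t=1,i=5
  ##..#|#  b25=1 t=4,i=5
  ##...|.  b24=0 t=0,i=1
  #.###|#  b23=1 t=0,i=8
  #.##.|.  b22=0 t=3,i=6
  #.#.#|.  b21=0 t=1,i=6
  #.#..|.  b20=0 t=1,i=8
  #..##|.  b19=0 t=4,i=2
  #..#.|#  b18=1 t=2,i=1
  #...#|#  b17=1 t=2,i=7
  #....|#  b16=1 t=0,i=2
  .####|.  b15=0 t=0,i=9
  .###.|.  b14=0 t=1,i=3
  .##.#|.  b13=0 t=1,i=0
  .##..|#  b12=1 t=3,i=7
  .#.##|.  b11=0 t=0,i=7
  .#.#.|.  b10=0 t=1,i=7
  .#..#|.  b9=0 t=2,i=0
  .#...|#  b8=1 t=1,i=9
  ..###|.  b7=0 t=2,i=9
  ..##.|#  b6=1 t=1,i=13
  ..#.#|#  b5=1 t=0,i=6
  ..#..|.  b4=0 t=2,i=2
  ...##|.  b3=0 t=1,i=12
  ...#.|.  b2=0 t=0,i=5
  ....#|#  b1=1 t=0,i=4
  .....|#  b0=1 t=0,i=3
  bits 01010110100001110001000101100011 = 1451692387

1451692387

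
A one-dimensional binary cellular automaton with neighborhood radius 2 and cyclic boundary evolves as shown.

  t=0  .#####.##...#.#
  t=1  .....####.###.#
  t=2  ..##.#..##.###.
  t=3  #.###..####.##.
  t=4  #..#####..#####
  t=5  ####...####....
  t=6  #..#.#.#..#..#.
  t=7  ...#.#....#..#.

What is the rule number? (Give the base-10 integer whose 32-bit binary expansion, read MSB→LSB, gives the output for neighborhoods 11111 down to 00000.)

1047163127

  #####|.  b31=0 t=0,i=3
  ####.|.  b30=0 t=0,i=4
  ###.#|#  b29=1 t=0,i=5
  ###..|#  b28=1 t=2,i=13
  ##.##|#  b27=1 t=0,i=6
  ##.#.|#  b26=1 t=1,i=13
  ##..#|#  b25=1 t=3,i=5
  ##...|.  b24=0 t=0,i=9
  #.###|.  b23=0 t=0,i=1
  #.##.|#  b22=1 t=0,i=7
  #.#.#|#  b21=1 t=0,i=14
  #.#..|.  b20=0 t=1,i=14
  #..##|#  b19=1 t=2,i=7
  #..#.|.  b18=0 t=6,i=2
  #...#|#  b17=1 t=0,i=10
  #....|.  b16=0 t=1,i=1
  .####|.  b15=0 t=0,i=2
  .###.|#  b14=1 t=1,i=11
  .##.#|#  b13=1 t=2,i=3
  .##..|#  b12=1 t=0,i=8
  .#.##|.  b11=0 t=0,i=0
  .#.#.|.  b10=0 t=0,i=13
  .#..#|.  b9=0 t=2,i=6
  .#...|.  b8=0 t=1,i=0
  ..###|#  b7=1 t=1,i=5
  ..##.|#  b6=1 t=2,i=2
  ..#.#|#  b5=1 t=0,i=12
  ..#..|#  b4=1 t=6,i=10
  ...##|.  b3=0 t=1,i=4
  ...#.|#  b2=1 t=0,i=11
  ....#|#  b1=1 t=1,i=3
  .....|#  b0=1 t=1,i=2
  bits 00111110011010100111000011110111 = 1047163127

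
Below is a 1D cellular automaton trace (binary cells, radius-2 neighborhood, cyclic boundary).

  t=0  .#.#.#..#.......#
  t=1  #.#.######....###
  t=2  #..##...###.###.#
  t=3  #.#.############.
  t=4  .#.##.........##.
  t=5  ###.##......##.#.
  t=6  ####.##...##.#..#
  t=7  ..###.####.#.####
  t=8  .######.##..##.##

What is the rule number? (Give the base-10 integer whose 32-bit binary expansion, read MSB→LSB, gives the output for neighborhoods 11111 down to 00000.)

  nb #####: next=.  (t=1,i=6, bit31=0)
  nb ####.: next=#  (t=1,i=8, bit30=1)
  nb ###.#: next=#  (t=1,i=0, bit29=1)
  nb ###..: next=#  (t=1,i=9, bit28=1)
  nb ##.##: next=#  (t=2,i=11, bit27=1)
  nb ##.#.: next=.  (t=1,i=1, bit26=0)
  nb ##..#: next=.  (t=2,i=1, bit25=0)
  nb ##...: next=#  (t=1,i=10, bit24=1)
  nb #.###: next=#  (t=1,i=4, bit23=1)
  nb #.##.: next=.  (t=2,i=16, bit22=0)
  nb #.#.#: next=.  (t=0,i=1, bit21=0)
  nb #.#..: next=#  (t=0,i=5, bit20=1)
  nb #..##: next=#  (t=2,i=2, bit19=1)
  nb #..#.: next=#  (t=0,i=7, bit18=1)
  nb #...#: next=#  (t=2,i=6, bit17=1)
  nb #....: next=.  (t=0,i=10, bit16=0)
  nb .####: next=.  (t=1,i=5, bit15=0)
  nb .###.: next=#  (t=2,i=9, bit14=1)
  nb .##.#: next=#  (t=5,i=13, bit13=1)
  nb .##..: next=#  (t=2,i=0, bit12=1)
  nb .#.##: next=#  (t=1,i=3, bit11=1)
  nb .#.#.: next=#  (t=0,i=0, bit10=1)
  nb .#..#: next=#  (t=0,i=6, bit9=1)
  nb .#...: next=#  (t=0,i=9, bit8=1)
  nb ..###: next=#  (t=1,i=14, bit7=1)
  nb ..##.: next=.  (t=2,i=3, bit6=0)
  nb ..#.#: next=#  (t=0,i=16, bit5=1)
  nb ..#..: next=#  (t=0,i=8, bit4=1)
  nb ...##: next=#  (t=1,i=13, bit3=1)
  nb ...#.: next=#  (t=0,i=15, bit2=1)
  nb ....#: next=#  (t=0,i=14, bit1=1)
  nb .....: next=.  (t=0,i=11, bit0=0)
  bits 01111001100111100111111110111110 = 2040430526

2040430526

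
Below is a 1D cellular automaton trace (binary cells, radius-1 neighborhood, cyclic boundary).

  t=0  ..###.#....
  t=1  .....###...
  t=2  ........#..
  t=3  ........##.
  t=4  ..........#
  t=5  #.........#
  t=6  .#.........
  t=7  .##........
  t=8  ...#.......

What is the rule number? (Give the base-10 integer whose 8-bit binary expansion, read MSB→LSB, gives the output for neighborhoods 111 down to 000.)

52

  ###|.  b7=0 t=0,i=3
  ##.|.  b6=0 t=0,i=4
  #.#|#  b5=1 t=0,i=5
  #..|#  b4=1 t=0,i=7
  .##|.  b3=0 t=0,i=2
  .#.|#  b2=1 t=0,i=6
  ..#|.  b1=0 t=0,i=1
  ...|.  b0=0 t=0,i=0
  bits 00110100 = 52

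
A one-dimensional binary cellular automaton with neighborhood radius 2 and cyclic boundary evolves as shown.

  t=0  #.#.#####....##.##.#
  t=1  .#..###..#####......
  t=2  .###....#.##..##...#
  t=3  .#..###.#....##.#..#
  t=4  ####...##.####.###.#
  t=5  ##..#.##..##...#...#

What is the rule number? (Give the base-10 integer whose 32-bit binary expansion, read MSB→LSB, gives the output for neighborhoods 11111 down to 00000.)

  nb #####: next=#  (t=0,i=6, bit31=1)
  nb ####.: next=.  (t=0,i=7, bit30=0)
  nb ###.#: next=.  (t=3,i=6, bit29=0)
  nb ###..: next=.  (t=0,i=8, bit28=0)
  nb ##.##: next=.  (t=0,i=15, bit27=0)
  nb ##.#.: next=#  (t=0,i=1, bit26=1)
  nb ##..#: next=.  (t=1,i=7, bit25=0)
  nb ##...: next=#  (t=0,i=9, bit24=1)
  nb #.###: next=#  (t=0,i=4, bit23=1)
  nb #.##.: next=.  (t=0,i=16, bit22=0)
  nb #.#.#: next=.  (t=0,i=2, bit21=0)
  nb #.#..: next=#  (t=3,i=1, bit20=1)
  nb #..##: next=#  (t=1,i=3, bit19=1)
  nb #..#.: next=.  (t=3,i=18, bit18=0)
  nb #...#: next=.  (t=2,i=17, bit17=0)
  nb #....: next=#  (t=0,i=10, bit16=1)
  nb .####: next=#  (t=0,i=5, bit15=1)
  nb .###.: next=.  (t=1,i=5, bit14=0)
  nb .##.#: next=.  (t=0,i=0, bit13=0)
  nb .##..: next=.  (t=2,i=11, bit12=0)
  nb .#.##: next=.  (t=0,i=3, bit11=0)
  nb .#.#.: next=#  (t=3,i=0, bit10=1)
  nb .#..#: next=#  (t=1,i=2, bit9=1)
  nb .#...: next=.  (t=3,i=9, bit8=0)
  nb ..###: next=.  (t=1,i=4, bit7=0)
  nb ..##.: next=#  (t=0,i=13, bit6=1)
  nb ..#.#: next=#  (t=2,i=8, bit5=1)
  nb ..#..: next=#  (t=1,i=1, bit4=1)
  nb ...##: next=#  (t=0,i=12, bit3=1)
  nb ...#.: next=.  (t=1,i=0, bit2=0)
  nb ....#: next=#  (t=0,i=11, bit1=1)
  nb .....: next=.  (t=1,i=16, bit0=0)
  bits 10000101100110011000011001111010 = 2241431162

2241431162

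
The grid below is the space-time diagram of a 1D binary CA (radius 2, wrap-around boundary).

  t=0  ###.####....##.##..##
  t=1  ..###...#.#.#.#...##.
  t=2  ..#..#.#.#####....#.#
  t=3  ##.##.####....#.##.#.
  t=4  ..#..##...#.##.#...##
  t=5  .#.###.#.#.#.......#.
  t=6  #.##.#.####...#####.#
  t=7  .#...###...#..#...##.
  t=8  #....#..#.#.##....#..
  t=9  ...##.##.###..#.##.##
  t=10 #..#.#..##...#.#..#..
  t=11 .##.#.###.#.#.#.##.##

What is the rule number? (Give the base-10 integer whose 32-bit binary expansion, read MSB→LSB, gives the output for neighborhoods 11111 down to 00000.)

  nb #####: next=.  (t=0,i=0, bit31=0)
  nb ####.: next=.  (t=0,i=1, bit30=0)
  nb ###.#: next=#  (t=0,i=2, bit29=1)
  nb ###..: next=.  (t=0,i=7, bit28=0)
  nb ##.##: next=#  (t=0,i=3, bit27=1)
  nb ##.#.: next=.  (t=3,i=18, bit26=0)
  nb ##..#: next=.  (t=0,i=17, bit25=0)
  nb ##...: next=#  (t=0,i=8, bit24=1)
  nb #.###: next=#  (t=0,i=4, bit23=1)
  nb #.##.: next=.  (t=0,i=15, bit22=0)
  nb #.#.#: next=#  (t=1,i=10, bit21=1)
  nb #.#..: next=.  (t=1,i=14, bit20=0)
  nb #..##: next=#  (t=0,i=18, bit19=1)
  nb #..#.: next=#  (t=2,i=1, bit18=1)
  nb #...#: next=.  (t=1,i=0, bit17=0)
  nb #....: next=.  (t=0,i=9, bit16=0)
  nb .####: next=.  (t=0,i=5, bit15=0)
  nb .###.: next=.  (t=1,i=3, bit14=0)
  nb .##.#: next=.  (t=0,i=13, bit13=0)
  nb .##..: next=.  (t=0,i=16, bit12=0)
  nb .#.##: next=#  (t=2,i=8, bit11=1)
  nb .#.#.: next=#  (t=1,i=9, bit10=1)
  nb .#..#: next=#  (t=2,i=0, bit9=1)
  nb .#...: next=.  (t=1,i=15, bit8=0)
  nb ..###: next=#  (t=0,i=19, bit7=1)
  nb ..##.: next=#  (t=0,i=12, bit6=1)
  nb ..#.#: next=.  (t=1,i=8, bit5=0)
  nb ..#..: next=.  (t=2,i=2, bit4=0)
  nb ...##: next=.  (t=0,i=11, bit3=0)
  nb ...#.: next=#  (t=1,i=7, bit2=1)
  nb ....#: next=#  (t=0,i=10, bit1=1)
  nb .....: next=#  (t=5,i=14, bit0=1)
  bits 00101001101011000000111011000111 = 699141831

699141831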